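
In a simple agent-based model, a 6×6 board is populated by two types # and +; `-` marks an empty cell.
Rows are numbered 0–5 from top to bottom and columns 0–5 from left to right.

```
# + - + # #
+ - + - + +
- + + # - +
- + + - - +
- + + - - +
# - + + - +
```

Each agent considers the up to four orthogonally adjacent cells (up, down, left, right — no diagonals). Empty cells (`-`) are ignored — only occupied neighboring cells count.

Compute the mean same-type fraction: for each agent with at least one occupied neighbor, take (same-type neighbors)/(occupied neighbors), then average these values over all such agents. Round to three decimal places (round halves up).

(0,0)# 0/2
(0,1)+ 0/1
(0,3)+ 0/1
(0,4)# 1/3
(0,5)# 1/2
(1,0)+ 0/1
(1,2)+ 1/1
(1,4)+ 1/2
(1,5)+ 2/3
(2,1)+ 2/2
(2,2)+ 3/4
(2,3)# 0/1
(2,5)+ 2/2
(3,1)+ 3/3
(3,2)+ 3/3
(3,5)+ 2/2
(4,1)+ 2/2
(4,2)+ 3/3
(4,5)+ 2/2
(5,0)# — no occupied neighbors
(5,2)+ 2/2
(5,3)+ 1/1
(5,5)+ 1/1
Sum over 22 agents: 0/2 + 0/1 + 0/1 + 1/3 + 1/2 + 0/1 + 1/1 + 1/2 + 2/3 + 2/2 + 3/4 + 0/1 + 2/2 + 3/3 + 3/3 + 2/2 + 2/2 + 3/3 + 2/2 + 2/2 + 1/1 + 1/1 = 59/4; mean = 59/4 ÷ 22 = 59/88 = 0.670454… → 0.670.

0.670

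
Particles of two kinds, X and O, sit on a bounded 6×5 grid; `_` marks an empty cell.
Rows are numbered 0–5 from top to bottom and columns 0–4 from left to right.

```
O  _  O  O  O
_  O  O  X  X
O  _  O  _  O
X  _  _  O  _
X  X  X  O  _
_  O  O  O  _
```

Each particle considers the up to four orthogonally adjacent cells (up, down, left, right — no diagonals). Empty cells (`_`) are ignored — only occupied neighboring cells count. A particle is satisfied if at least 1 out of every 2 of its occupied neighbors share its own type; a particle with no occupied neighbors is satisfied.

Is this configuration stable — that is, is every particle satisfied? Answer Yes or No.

(0,0)O 0/0 ✓
(0,2)O 2/2 ✓
(0,3)O 2/3 ✓
(0,4)O 1/2 ✓
(1,1)O 1/1 ✓
(1,2)O 3/4 ✓
(1,3)X 1/3 ✗
(1,4)X 1/3 ✗
(2,0)O 0/1 ✗
(2,2)O 1/1 ✓
(2,4)O 0/1 ✗
(3,0)X 1/2 ✓
(3,3)O 1/1 ✓
(4,0)X 2/2 ✓
(4,1)X 2/3 ✓
(4,2)X 1/3 ✗
(4,3)O 2/3 ✓
(5,1)O 1/2 ✓
(5,2)O 2/3 ✓
(5,3)O 2/2 ✓
For instance (1,3) has only 1/3 same-type neighbors, below 1/2.

No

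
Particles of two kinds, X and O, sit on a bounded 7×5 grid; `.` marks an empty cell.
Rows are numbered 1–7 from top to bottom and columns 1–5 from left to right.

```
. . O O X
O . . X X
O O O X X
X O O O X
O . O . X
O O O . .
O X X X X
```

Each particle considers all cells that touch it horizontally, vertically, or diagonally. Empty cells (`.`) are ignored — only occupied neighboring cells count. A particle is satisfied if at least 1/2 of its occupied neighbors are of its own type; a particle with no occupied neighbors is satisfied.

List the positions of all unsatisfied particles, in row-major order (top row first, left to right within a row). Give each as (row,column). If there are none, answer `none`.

(1,3)O 1/2 ✓
(1,4)O 1/4 ✗
(1,5)X 2/3 ✓
(2,1)O 2/2 ✓
(2,4)X 4/7 ✓
(2,5)X 4/5 ✓
(3,1)O 3/4 ✓
(3,2)O 5/6 ✓
(3,3)O 4/6 ✓
(3,4)X 4/7 ✓
(3,5)X 4/5 ✓
(4,1)X 0/4 ✗
(4,2)O 6/7 ✓
(4,3)O 5/6 ✓
(4,4)O 3/7 ✗
(4,5)X 3/4 ✓
(5,1)O 3/4 ✓
(5,3)O 5/5 ✓
(5,5)X 1/2 ✓
(6,1)O 3/4 ✓
(6,2)O 5/7 ✓
(6,3)O 2/5 ✗
(7,1)O 2/3 ✓
(7,2)X 1/5 ✗
(7,3)X 2/4 ✓
(7,4)X 2/3 ✓
(7,5)X 1/1 ✓

(1,4), (4,1), (4,4), (6,3), (7,2)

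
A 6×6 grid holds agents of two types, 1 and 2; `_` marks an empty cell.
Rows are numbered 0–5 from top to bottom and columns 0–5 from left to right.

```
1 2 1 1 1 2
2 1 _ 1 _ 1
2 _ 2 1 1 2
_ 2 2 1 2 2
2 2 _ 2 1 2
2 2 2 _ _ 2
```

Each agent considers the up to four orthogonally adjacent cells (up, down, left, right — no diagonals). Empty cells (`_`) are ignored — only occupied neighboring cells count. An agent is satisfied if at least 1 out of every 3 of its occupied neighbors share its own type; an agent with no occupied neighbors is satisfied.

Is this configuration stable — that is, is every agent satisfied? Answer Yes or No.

(0,0)1 0/2 ✗
(0,1)2 0/3 ✗
(0,2)1 1/2 ✓
(0,3)1 3/3 ✓
(0,4)1 1/2 ✓
(0,5)2 0/2 ✗
(1,0)2 1/3 ✓
(1,1)1 0/2 ✗
(1,3)1 2/2 ✓
(1,5)1 0/2 ✗
(2,0)2 1/1 ✓
(2,2)2 1/2 ✓
(2,3)1 3/4 ✓
(2,4)1 1/3 ✓
(2,5)2 1/3 ✓
(3,1)2 2/2 ✓
(3,2)2 2/3 ✓
(3,3)1 1/4 ✗
(3,4)2 1/4 ✗
(3,5)2 3/3 ✓
(4,0)2 2/2 ✓
(4,1)2 3/3 ✓
(4,3)2 0/2 ✗
(4,4)1 0/3 ✗
(4,5)2 2/3 ✓
(5,0)2 2/2 ✓
(5,1)2 3/3 ✓
(5,2)2 1/1 ✓
(5,5)2 1/1 ✓
For instance (0,0) has only 0/2 same-type neighbors, below 1/3.

No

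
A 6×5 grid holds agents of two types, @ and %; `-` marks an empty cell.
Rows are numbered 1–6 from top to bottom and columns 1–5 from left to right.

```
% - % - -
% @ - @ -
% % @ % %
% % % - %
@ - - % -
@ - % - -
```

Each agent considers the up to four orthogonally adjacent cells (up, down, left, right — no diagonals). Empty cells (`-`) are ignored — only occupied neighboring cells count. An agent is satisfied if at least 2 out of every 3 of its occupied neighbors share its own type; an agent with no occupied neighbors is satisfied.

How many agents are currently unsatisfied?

(1,1)% 1/1 satisfied
(1,3)% 0/0 satisfied
(2,1)% 2/3 satisfied
(2,2)@ 0/2 not
(2,4)@ 0/1 not
(3,1)% 3/3 satisfied
(3,2)% 2/4 not
(3,3)@ 0/3 not
(3,4)% 1/3 not
(3,5)% 2/2 satisfied
(4,1)% 2/3 satisfied
(4,2)% 3/3 satisfied
(4,3)% 1/2 not
(4,5)% 1/1 satisfied
(5,1)@ 1/2 not
(5,4)% 0/0 satisfied
(6,1)@ 1/1 satisfied
(6,3)% 0/0 satisfied
Unsatisfied: (2,2), (2,4), (3,2), (3,3), (3,4), (4,3), (5,1) — 7 in total.

7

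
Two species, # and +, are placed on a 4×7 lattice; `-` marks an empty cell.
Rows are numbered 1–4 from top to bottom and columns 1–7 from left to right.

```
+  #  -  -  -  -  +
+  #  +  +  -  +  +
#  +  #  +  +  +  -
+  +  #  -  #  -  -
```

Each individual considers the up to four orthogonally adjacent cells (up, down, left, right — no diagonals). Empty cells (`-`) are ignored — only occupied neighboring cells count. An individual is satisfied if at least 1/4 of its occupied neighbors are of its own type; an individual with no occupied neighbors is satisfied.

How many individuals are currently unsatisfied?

Row 1: (1,1)+ 1/2 ok · (1,2)# 1/2 ok · (1,7)+ 1/1 ok
Row 2: (2,1)+ 1/3 ok · (2,2)# 1/4 ok · (2,3)+ 1/3 ok · (2,4)+ 2/2 ok · (2,6)+ 2/2 ok · (2,7)+ 2/2 ok
Row 3: (3,1)# 0/3 unhappy · (3,2)+ 1/4 ok · (3,3)# 1/4 ok · (3,4)+ 2/3 ok · (3,5)+ 2/3 ok · (3,6)+ 2/2 ok
Row 4: (4,1)+ 1/2 ok · (4,2)+ 2/3 ok · (4,3)# 1/2 ok · (4,5)# 0/1 unhappy
Unsatisfied: (3,1), (4,5) — 2 in total.

2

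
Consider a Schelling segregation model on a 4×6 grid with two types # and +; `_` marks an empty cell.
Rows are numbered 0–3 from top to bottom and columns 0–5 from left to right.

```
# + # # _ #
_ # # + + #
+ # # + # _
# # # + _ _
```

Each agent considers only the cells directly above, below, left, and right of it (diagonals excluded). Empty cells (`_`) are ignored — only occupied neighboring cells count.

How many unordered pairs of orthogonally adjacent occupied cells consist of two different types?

Scan each occupied cell's neighbors to the right and below so each pair is counted once.
From row 0: 4 unlike of 7 pairs (running 4/7).
From row 1: 3 unlike of 8 pairs (running 7/15).
From row 2: 4 unlike of 8 pairs (running 11/23).
From row 3: 1 unlike of 3 pairs (running 12/26).
Total adjacent occupied pairs: 26; unlike-type pairs: 12.

12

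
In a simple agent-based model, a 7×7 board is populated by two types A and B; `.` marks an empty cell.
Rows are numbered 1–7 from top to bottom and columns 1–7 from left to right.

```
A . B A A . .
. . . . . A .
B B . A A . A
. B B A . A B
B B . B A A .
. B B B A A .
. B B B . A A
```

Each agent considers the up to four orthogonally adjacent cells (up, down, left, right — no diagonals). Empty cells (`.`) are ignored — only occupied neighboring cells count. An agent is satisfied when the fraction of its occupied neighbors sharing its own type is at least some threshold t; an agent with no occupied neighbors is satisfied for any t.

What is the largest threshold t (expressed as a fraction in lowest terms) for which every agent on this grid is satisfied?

Row 1: (1,1)A — no occupied neighbors · (1,3)B 0/1 · (1,4)A 1/2 · (1,5)A 1/1
Row 2: (2,6)A — no occupied neighbors
Row 3: (3,1)B 1/1 · (3,2)B 2/2 · (3,4)A 2/2 · (3,5)A 1/1 · (3,7)A 0/1
Row 4: (4,2)B 3/3 · (4,3)B 1/2 · (4,4)A 1/3 · (4,6)A 1/2 · (4,7)B 0/2
Row 5: (5,1)B 1/1 · (5,2)B 3/3 · (5,4)B 1/3 · (5,5)A 2/3 · (5,6)A 3/3
Row 6: (6,2)B 3/3 · (6,3)B 3/3 · (6,4)B 3/4 · (6,5)A 2/3 · (6,6)A 3/3
Row 7: (7,2)B 2/2 · (7,3)B 3/3 · (7,4)B 2/2 · (7,6)A 2/2 · (7,7)A 1/1
The smallest same-type fraction is 0/1 at (1,3), which reduces to 0/1. Any threshold above that leaves this agent unsatisfied.

0/1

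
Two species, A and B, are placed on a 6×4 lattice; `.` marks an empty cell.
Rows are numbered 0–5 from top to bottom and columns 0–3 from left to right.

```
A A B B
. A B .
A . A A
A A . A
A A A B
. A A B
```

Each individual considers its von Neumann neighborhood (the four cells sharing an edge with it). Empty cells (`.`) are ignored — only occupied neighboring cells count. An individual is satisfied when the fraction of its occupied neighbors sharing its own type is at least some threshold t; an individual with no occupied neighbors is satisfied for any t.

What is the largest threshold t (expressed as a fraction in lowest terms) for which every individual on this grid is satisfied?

1/3

Row 0: (0,0)A 1/1 · (0,1)A 2/3 · (0,2)B 2/3 · (0,3)B 1/1
Row 1: (1,1)A 1/2 · (1,2)B 1/3
Row 2: (2,0)A 1/1 · (2,2)A 1/2 · (2,3)A 2/2
Row 3: (3,0)A 3/3 · (3,1)A 2/2 · (3,3)A 1/2
Row 4: (4,0)A 2/2 · (4,1)A 4/4 · (4,2)A 2/3 · (4,3)B 1/3
Row 5: (5,1)A 2/2 · (5,2)A 2/3 · (5,3)B 1/2
The smallest same-type fraction is 1/3 at (1,2), which reduces to 1/3. Any threshold above that leaves this individual unsatisfied.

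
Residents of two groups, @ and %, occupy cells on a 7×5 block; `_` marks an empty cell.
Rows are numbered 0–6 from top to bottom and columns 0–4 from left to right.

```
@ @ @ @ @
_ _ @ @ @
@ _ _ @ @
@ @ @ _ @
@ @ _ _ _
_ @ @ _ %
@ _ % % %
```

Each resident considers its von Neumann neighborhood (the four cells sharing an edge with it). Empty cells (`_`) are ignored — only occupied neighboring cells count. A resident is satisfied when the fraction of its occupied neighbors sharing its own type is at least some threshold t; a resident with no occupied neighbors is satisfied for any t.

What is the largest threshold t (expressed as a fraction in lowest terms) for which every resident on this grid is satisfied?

(0,0)@ 1/1
(0,1)@ 2/2
(0,2)@ 3/3
(0,3)@ 3/3
(0,4)@ 2/2
(1,2)@ 2/2
(1,3)@ 4/4
(1,4)@ 3/3
(2,0)@ 1/1
(2,3)@ 2/2
(2,4)@ 3/3
(3,0)@ 3/3
(3,1)@ 3/3
(3,2)@ 1/1
(3,4)@ 1/1
(4,0)@ 2/2
(4,1)@ 3/3
(5,1)@ 2/2
(5,2)@ 1/2
(5,4)% 1/1
(6,0)@ — no occupied neighbors
(6,2)% 1/2
(6,3)% 2/2
(6,4)% 2/2
The smallest same-type fraction is 1/2 at (5,2), which reduces to 1/2. Any threshold above that leaves this resident unsatisfied.

1/2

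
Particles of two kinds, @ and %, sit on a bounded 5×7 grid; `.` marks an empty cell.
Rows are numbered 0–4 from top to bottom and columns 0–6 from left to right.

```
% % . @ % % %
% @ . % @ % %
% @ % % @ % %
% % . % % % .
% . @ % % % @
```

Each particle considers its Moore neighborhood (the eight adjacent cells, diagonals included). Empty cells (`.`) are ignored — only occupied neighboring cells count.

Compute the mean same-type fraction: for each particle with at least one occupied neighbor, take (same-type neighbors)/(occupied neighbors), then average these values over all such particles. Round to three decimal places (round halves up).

0.616

(0,0)% 2/3
(0,1)% 2/3
(0,3)@ 1/3
(0,4)% 3/5
(0,5)% 4/5
(0,6)% 3/3
(1,0)% 3/5
(1,1)@ 1/6
(1,3)% 3/6
(1,4)@ 2/8
(1,5)% 6/8
(1,6)% 5/5
(2,0)% 3/5
(2,1)@ 1/6
(2,2)% 4/6
(2,3)% 4/6
(2,4)@ 1/8
(2,5)% 5/7
(2,6)% 4/4
(3,0)% 3/4
(3,1)% 4/6
(3,3)% 5/7
(3,4)% 7/8
(3,5)% 5/7
(4,0)% 2/2
(4,2)@ 0/3
(4,3)% 3/4
(4,4)% 5/5
(4,5)% 3/4
(4,6)@ 0/2
Sum over 30 particles: 2/3 + 2/3 + 1/3 + 3/5 + 4/5 + 3/3 + 3/5 + 1/6 + 3/6 + 2/8 + 6/8 + 5/5 + 3/5 + 1/6 + 4/6 + 4/6 + 1/8 + 5/7 + 4/4 + 3/4 + 4/6 + 5/7 + 7/8 + 5/7 + 2/2 + 0/3 + 3/4 + 5/5 + 3/4 + 0/2 = 2589/140; mean = 2589/140 ÷ 30 = 863/1400 = 0.616428… → 0.616.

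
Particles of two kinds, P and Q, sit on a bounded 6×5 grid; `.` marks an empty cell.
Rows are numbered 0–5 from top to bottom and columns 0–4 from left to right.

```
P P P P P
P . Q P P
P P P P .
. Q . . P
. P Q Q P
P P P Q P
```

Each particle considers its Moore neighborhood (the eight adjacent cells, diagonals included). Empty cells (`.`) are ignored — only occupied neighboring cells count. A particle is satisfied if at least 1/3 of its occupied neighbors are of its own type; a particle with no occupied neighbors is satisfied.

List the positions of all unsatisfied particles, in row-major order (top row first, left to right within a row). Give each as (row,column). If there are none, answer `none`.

(1,2), (3,1)

(0,0)P 2/2 ✓
(0,1)P 3/4 ✓
(0,2)P 3/4 ✓
(0,3)P 4/5 ✓
(0,4)P 3/3 ✓
(1,0)P 4/4 ✓
(1,2)Q 0/7 ✗
(1,3)P 6/7 ✓
(1,4)P 4/4 ✓
(2,0)P 2/3 ✓
(2,1)P 3/5 ✓
(2,2)P 3/5 ✓
(2,3)P 4/5 ✓
(3,1)Q 1/5 ✗
(3,4)P 2/3 ✓
(4,1)P 3/5 ✓
(4,2)Q 3/6 ✓
(4,3)Q 2/6 ✓
(4,4)P 2/4 ✓
(5,0)P 2/2 ✓
(5,1)P 3/4 ✓
(5,2)P 2/5 ✓
(5,3)Q 2/5 ✓
(5,4)P 1/3 ✓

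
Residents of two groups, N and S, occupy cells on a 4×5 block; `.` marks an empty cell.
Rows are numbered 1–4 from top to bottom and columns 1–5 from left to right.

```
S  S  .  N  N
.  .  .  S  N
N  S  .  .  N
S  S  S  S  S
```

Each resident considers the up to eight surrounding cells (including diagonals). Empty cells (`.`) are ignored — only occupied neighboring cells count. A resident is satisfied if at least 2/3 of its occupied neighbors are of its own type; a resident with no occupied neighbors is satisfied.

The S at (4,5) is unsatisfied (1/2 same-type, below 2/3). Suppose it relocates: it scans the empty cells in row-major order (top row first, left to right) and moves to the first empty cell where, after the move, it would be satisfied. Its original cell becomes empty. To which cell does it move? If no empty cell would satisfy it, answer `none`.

(1,3)

Vacating (4,5). Empty cells in order:
  (1,3): 2/3 same-type → satisfied — stop here.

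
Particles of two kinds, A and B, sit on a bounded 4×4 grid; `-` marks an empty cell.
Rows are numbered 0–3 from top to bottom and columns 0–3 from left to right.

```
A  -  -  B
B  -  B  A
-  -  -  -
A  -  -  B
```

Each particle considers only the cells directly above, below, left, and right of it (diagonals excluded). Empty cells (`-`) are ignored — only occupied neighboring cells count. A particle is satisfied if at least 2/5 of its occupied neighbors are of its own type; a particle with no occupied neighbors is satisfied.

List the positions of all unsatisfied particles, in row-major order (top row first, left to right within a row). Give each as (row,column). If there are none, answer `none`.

(0,0), (0,3), (1,0), (1,2), (1,3)

Row 0: (0,0)A 0/1 unhappy · (0,3)B 0/1 unhappy
Row 1: (1,0)B 0/1 unhappy · (1,2)B 0/1 unhappy · (1,3)A 0/2 unhappy
Row 3: (3,0)A 0/0 ok · (3,3)B 0/0 ok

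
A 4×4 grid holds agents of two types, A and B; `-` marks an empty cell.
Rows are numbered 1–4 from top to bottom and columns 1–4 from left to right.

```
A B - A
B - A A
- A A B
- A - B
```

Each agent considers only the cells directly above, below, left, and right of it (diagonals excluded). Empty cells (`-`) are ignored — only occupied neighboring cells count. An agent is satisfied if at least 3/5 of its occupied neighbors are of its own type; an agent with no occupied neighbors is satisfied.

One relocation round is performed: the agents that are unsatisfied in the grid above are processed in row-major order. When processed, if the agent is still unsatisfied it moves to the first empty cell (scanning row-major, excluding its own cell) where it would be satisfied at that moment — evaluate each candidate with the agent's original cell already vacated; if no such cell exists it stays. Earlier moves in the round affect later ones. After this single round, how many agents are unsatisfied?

1

Initially unsatisfied (in order): (1,1), (1,2), (2,1), (3,4).
  (1,1) → (1,3).
  (1,2) → (1,1).
  (2,1): now satisfied by earlier moves; stays.
  (3,4): no empty cell satisfies it; stays.
Resulting grid:
B - A A
B - A A
- A A B
- A - B
Unsatisfied now: (3,4).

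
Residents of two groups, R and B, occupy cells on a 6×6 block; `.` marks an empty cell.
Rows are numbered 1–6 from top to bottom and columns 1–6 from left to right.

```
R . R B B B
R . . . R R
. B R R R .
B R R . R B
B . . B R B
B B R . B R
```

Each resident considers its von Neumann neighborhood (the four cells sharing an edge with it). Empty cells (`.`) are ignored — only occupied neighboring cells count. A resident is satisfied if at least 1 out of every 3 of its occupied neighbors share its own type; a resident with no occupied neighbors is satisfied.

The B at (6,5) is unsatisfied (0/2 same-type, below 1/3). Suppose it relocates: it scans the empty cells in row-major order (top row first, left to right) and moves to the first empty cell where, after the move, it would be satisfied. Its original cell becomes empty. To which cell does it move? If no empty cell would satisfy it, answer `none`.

Vacating (6,5). Empty cells in order:
  (1,2): 0/2 same-type → still unsatisfied.
  (2,2): 1/2 same-type → satisfied — stop here.

(2,2)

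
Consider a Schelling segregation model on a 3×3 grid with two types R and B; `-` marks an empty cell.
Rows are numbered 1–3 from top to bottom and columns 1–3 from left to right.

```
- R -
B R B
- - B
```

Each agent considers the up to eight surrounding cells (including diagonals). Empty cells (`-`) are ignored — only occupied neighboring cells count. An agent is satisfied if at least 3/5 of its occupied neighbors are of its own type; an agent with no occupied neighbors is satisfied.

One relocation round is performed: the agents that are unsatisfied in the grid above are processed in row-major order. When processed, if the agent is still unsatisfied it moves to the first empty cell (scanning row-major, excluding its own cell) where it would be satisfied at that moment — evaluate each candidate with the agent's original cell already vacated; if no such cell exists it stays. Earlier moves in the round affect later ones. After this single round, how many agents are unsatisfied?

1

Initially unsatisfied (in order): (1,2), (2,1), (2,2), (2,3), (3,3).
  (1,2): no empty cell satisfies it; stays.
  (2,1) → (3,2).
  (2,2) → (1,1).
  (2,3): now satisfied by earlier moves; stays.
  (3,3): now satisfied by earlier moves; stays.
Resulting grid:
R R -
- - B
- B B
Unsatisfied now: (1,2).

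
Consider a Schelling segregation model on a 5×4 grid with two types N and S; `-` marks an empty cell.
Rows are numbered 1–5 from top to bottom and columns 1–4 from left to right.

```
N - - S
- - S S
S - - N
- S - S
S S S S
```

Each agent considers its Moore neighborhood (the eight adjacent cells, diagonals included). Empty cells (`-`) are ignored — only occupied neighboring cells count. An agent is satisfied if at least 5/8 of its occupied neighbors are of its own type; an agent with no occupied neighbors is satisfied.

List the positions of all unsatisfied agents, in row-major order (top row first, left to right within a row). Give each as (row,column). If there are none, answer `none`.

(3,4)

Row 1: (1,1)N 0/0 ✓ · (1,4)S 2/2 ✓
Row 2: (2,3)S 2/3 ✓ · (2,4)S 2/3 ✓
Row 3: (3,1)S 1/1 ✓ · (3,4)N 0/3 ✗
Row 4: (4,2)S 4/4 ✓ · (4,4)S 2/3 ✓
Row 5: (5,1)S 2/2 ✓ · (5,2)S 3/3 ✓ · (5,3)S 4/4 ✓ · (5,4)S 2/2 ✓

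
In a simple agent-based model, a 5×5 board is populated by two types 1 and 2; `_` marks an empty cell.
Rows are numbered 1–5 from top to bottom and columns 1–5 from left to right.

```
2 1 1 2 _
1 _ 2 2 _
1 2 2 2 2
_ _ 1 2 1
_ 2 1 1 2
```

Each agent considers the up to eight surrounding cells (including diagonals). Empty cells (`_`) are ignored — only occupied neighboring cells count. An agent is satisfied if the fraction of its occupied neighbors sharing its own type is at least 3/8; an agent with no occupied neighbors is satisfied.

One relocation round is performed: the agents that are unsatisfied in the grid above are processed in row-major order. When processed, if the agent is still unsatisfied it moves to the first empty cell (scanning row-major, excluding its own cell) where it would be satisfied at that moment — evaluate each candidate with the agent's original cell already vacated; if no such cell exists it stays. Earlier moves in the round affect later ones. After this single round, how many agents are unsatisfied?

Initially unsatisfied (in order): (1,1), (1,3), (4,3), (4,5), (5,2), (5,5).
  (1,1) → (1,5).
  (1,3) → (1,1).
  (4,3) → (2,2).
  (4,5) → (1,3).
  (5,2) → (2,5).
  (5,5): now satisfied by earlier moves; stays.
Resulting grid:
1 1 1 2 2
1 1 2 2 2
1 2 2 2 2
_ _ _ 2 _
_ _ 1 1 2
Unsatisfied now: (5,4).

1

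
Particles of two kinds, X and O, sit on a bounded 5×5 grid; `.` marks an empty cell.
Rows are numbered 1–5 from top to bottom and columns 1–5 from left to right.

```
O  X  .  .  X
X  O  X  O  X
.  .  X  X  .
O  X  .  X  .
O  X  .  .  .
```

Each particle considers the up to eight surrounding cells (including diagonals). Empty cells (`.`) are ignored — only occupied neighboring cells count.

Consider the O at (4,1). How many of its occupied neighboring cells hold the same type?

1

Occupied neighbors of (4,1): (4,2)=X, (5,1)=O, (5,2)=X.
Same type (O): 1 of 3.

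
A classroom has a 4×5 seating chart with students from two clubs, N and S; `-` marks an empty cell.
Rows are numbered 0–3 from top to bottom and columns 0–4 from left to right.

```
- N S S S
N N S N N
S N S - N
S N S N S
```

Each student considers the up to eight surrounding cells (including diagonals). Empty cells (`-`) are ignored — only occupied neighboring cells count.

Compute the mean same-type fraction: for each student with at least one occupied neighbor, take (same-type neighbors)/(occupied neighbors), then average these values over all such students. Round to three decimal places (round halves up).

0.382

Row 0: (0,1)N 2/4 · (0,2)S 2/5 · (0,3)S 3/5 · (0,4)S 1/3
Row 1: (1,0)N 3/4 · (1,1)N 3/7 · (1,2)S 3/7 · (1,3)N 2/7 · (1,4)N 2/4
Row 2: (2,0)S 1/5 · (2,1)N 3/8 · (2,2)S 2/7 · (2,4)N 3/4
Row 3: (3,0)S 1/3 · (3,1)N 1/5 · (3,2)S 1/4 · (3,3)N 1/4 · (3,4)S 0/2
Sum over 18 students: 2/4 + 2/5 + 3/5 + 1/3 + 3/4 + 3/7 + 3/7 + 2/7 + 2/4 + 1/5 + 3/8 + 2/7 + 3/4 + 1/3 + 1/5 + 1/4 + 1/4 + 0/2 = 5771/840; mean = 5771/840 ÷ 18 = 5771/15120 = 0.381679… → 0.382.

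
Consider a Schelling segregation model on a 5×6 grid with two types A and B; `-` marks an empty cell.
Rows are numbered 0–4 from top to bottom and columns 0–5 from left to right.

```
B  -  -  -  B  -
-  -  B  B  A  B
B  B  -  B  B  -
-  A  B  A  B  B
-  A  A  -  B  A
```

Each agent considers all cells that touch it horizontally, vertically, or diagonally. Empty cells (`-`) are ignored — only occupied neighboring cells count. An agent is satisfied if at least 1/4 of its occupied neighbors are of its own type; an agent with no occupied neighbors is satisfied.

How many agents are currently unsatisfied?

3

(0,0)B 0/0 satisfied
(0,4)B 2/3 satisfied
(1,2)B 3/3 satisfied
(1,3)B 4/5 satisfied
(1,4)A 0/5 not
(1,5)B 2/3 satisfied
(2,0)B 1/2 satisfied
(2,1)B 3/4 satisfied
(2,3)B 5/7 satisfied
(2,4)B 5/7 satisfied
(3,1)A 2/5 satisfied
(3,2)B 2/6 satisfied
(3,3)A 1/6 not
(3,4)B 4/6 satisfied
(3,5)B 3/4 satisfied
(4,1)A 2/3 satisfied
(4,2)A 3/4 satisfied
(4,4)B 2/4 satisfied
(4,5)A 0/3 not
Unsatisfied: (1,4), (3,3), (4,5) — 3 in total.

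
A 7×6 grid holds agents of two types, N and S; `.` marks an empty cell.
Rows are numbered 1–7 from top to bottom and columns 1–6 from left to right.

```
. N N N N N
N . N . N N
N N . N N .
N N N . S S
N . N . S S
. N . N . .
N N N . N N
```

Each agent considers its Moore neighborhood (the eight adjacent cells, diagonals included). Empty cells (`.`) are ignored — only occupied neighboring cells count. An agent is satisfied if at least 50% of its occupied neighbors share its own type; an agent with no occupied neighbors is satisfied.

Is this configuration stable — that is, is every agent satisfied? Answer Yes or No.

Yes

Row 1: (1,2)N 3/3 ok · (1,3)N 3/3 ok · (1,4)N 4/4 ok · (1,5)N 4/4 ok · (1,6)N 3/3 ok
Row 2: (2,1)N 3/3 ok · (2,3)N 5/5 ok · (2,5)N 6/6 ok · (2,6)N 4/4 ok
Row 3: (3,1)N 4/4 ok · (3,2)N 6/6 ok · (3,4)N 4/5 ok · (3,5)N 3/5 ok
Row 4: (4,1)N 4/4 ok · (4,2)N 6/6 ok · (4,3)N 4/4 ok · (4,5)S 3/5 ok · (4,6)S 3/4 ok
Row 5: (5,1)N 3/3 ok · (5,3)N 4/4 ok · (5,5)S 3/4 ok · (5,6)S 3/3 ok
Row 6: (6,2)N 5/5 ok · (6,4)N 3/4 ok
Row 7: (7,1)N 2/2 ok · (7,2)N 3/3 ok · (7,3)N 3/3 ok · (7,5)N 2/2 ok · (7,6)N 1/1 ok
All meet the threshold, so the configuration is stable.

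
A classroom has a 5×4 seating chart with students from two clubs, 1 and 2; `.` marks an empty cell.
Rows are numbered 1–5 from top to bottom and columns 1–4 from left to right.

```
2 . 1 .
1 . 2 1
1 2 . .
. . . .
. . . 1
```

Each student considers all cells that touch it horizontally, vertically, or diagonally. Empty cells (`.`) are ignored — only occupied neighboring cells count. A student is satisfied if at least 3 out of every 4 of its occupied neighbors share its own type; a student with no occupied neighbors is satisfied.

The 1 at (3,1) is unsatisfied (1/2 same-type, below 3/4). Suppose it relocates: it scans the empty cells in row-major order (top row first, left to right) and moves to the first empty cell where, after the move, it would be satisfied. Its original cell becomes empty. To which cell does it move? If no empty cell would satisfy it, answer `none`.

(4,4)

Vacating (3,1). Empty cells in order:
  (1,2): 2/4 same-type → still unsatisfied.
  (1,4): 2/3 same-type → still unsatisfied.
  (2,2): 2/5 same-type → still unsatisfied.
  (3,3): 1/3 same-type → still unsatisfied.
  (3,4): 1/2 same-type → still unsatisfied.
  (4,1): 0/1 same-type → still unsatisfied.
  (4,2): 0/1 same-type → still unsatisfied.
  (4,3): 1/2 same-type → still unsatisfied.
  (4,4): 1/1 same-type → satisfied — stop here.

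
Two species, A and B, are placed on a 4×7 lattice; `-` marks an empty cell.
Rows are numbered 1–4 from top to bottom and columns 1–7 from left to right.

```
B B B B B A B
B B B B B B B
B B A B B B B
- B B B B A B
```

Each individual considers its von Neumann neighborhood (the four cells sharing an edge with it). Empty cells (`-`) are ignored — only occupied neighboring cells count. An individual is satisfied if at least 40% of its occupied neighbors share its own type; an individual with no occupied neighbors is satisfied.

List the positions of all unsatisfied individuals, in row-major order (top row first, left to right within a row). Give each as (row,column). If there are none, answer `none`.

Row 1: (1,1)B 2/2 ok · (1,2)B 3/3 ok · (1,3)B 3/3 ok · (1,4)B 3/3 ok · (1,5)B 2/3 ok · (1,6)A 0/3 unhappy · (1,7)B 1/2 ok
Row 2: (2,1)B 3/3 ok · (2,2)B 4/4 ok · (2,3)B 3/4 ok · (2,4)B 4/4 ok · (2,5)B 4/4 ok · (2,6)B 3/4 ok · (2,7)B 3/3 ok
Row 3: (3,1)B 2/2 ok · (3,2)B 3/4 ok · (3,3)A 0/4 unhappy · (3,4)B 3/4 ok · (3,5)B 4/4 ok · (3,6)B 3/4 ok · (3,7)B 3/3 ok
Row 4: (4,2)B 2/2 ok · (4,3)B 2/3 ok · (4,4)B 3/3 ok · (4,5)B 2/3 ok · (4,6)A 0/3 unhappy · (4,7)B 1/2 ok

(1,6), (3,3), (4,6)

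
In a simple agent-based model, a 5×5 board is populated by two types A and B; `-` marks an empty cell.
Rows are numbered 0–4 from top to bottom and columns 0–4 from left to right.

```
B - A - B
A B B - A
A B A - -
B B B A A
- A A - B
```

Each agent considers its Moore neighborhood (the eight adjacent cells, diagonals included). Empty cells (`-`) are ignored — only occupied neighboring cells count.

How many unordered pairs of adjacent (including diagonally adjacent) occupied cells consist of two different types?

23

Scan each occupied cell's neighbors to the right and below (and the two forward diagonals) so each pair is counted once.
From row 0: 4 unlike of 5 pairs (running 4/5).
From row 1: 5 unlike of 9 pairs (running 9/14).
From row 2: 6 unlike of 10 pairs (running 15/24).
From row 3: 8 unlike of 12 pairs (running 23/36).
From row 4: 0 unlike of 1 pairs (running 23/37).
Total adjacent occupied pairs: 37; unlike-type pairs: 23.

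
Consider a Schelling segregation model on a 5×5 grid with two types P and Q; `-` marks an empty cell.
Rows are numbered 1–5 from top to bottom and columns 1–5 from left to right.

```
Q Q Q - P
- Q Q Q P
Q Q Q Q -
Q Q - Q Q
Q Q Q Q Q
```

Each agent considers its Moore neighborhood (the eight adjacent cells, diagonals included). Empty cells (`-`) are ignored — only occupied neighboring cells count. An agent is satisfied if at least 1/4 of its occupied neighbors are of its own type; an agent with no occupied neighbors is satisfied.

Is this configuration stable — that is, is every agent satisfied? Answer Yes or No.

Yes

Row 1: (1,1)Q 2/2 ✓ · (1,2)Q 4/4 ✓ · (1,3)Q 4/4 ✓ · (1,5)P 1/2 ✓
Row 2: (2,2)Q 7/7 ✓ · (2,3)Q 7/7 ✓ · (2,4)Q 4/6 ✓ · (2,5)P 1/3 ✓
Row 3: (3,1)Q 4/4 ✓ · (3,2)Q 6/6 ✓ · (3,3)Q 7/7 ✓ · (3,4)Q 5/6 ✓
Row 4: (4,1)Q 5/5 ✓ · (4,2)Q 7/7 ✓ · (4,4)Q 6/6 ✓ · (4,5)Q 4/4 ✓
Row 5: (5,1)Q 3/3 ✓ · (5,2)Q 4/4 ✓ · (5,3)Q 4/4 ✓ · (5,4)Q 4/4 ✓ · (5,5)Q 3/3 ✓
All meet the threshold, so the configuration is stable.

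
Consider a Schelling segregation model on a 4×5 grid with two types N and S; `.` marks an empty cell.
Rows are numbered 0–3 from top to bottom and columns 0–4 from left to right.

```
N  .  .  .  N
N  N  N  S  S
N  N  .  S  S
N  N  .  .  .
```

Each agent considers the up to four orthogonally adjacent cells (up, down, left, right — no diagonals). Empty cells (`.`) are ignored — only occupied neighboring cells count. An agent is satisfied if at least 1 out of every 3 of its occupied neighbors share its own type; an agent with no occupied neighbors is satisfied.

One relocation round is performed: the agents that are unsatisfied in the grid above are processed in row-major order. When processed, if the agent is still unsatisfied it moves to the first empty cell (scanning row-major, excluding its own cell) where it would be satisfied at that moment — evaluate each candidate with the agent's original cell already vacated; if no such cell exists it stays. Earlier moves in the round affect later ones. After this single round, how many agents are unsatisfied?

0

Initially unsatisfied (in order): (0,4).
  (0,4) → (0,1).
Resulting grid:
N N . . .
N N N S S
N N . S S
N N . . .
All satisfied now.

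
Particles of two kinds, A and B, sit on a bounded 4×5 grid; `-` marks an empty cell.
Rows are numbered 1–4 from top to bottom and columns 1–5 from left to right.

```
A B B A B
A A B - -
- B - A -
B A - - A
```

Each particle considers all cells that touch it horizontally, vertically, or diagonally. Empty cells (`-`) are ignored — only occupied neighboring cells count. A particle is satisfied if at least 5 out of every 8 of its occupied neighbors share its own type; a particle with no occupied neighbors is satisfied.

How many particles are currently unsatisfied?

Row 1: (1,1)A 2/3 ok · (1,2)B 2/5 unhappy · (1,3)B 2/4 unhappy · (1,4)A 0/3 unhappy · (1,5)B 0/1 unhappy
Row 2: (2,1)A 2/4 unhappy · (2,2)A 2/6 unhappy · (2,3)B 3/6 unhappy
Row 3: (3,2)B 2/5 unhappy · (3,4)A 1/2 unhappy
Row 4: (4,1)B 1/2 unhappy · (4,2)A 0/2 unhappy · (4,5)A 1/1 ok
Unsatisfied: (1,2), (1,3), (1,4), (1,5), (2,1), (2,2), (2,3), (3,2), (3,4), (4,1), (4,2) — 11 in total.

11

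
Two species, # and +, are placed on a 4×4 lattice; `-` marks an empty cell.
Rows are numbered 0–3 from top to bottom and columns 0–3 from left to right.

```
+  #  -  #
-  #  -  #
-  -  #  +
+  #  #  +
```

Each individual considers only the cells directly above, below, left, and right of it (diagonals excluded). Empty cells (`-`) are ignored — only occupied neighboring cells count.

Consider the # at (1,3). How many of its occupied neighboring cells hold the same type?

Occupied neighbors of (1,3): (0,3)=#, (2,3)=+.
Same type (#): 1 of 2.

1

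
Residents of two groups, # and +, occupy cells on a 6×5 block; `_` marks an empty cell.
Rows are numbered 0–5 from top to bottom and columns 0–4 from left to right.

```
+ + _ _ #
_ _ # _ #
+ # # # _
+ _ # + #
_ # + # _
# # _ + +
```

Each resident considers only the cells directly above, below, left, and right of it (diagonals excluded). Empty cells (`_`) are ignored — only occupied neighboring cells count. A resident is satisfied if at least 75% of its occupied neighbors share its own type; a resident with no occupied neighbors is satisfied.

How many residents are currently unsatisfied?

10

Row 0: (0,0)+ 1/1 ✓ · (0,1)+ 1/1 ✓ · (0,4)# 1/1 ✓
Row 1: (1,2)# 1/1 ✓ · (1,4)# 1/1 ✓
Row 2: (2,0)+ 1/2 ✗ · (2,1)# 1/2 ✗ · (2,2)# 4/4 ✓ · (2,3)# 1/2 ✗
Row 3: (3,0)+ 1/1 ✓ · (3,2)# 1/3 ✗ · (3,3)+ 0/4 ✗ · (3,4)# 0/1 ✗
Row 4: (4,1)# 1/2 ✗ · (4,2)+ 0/3 ✗ · (4,3)# 0/3 ✗
Row 5: (5,0)# 1/1 ✓ · (5,1)# 2/2 ✓ · (5,3)+ 1/2 ✗ · (5,4)+ 1/1 ✓
Unsatisfied: (2,0), (2,1), (2,3), (3,2), (3,3), (3,4), (4,1), (4,2), (4,3), (5,3) — 10 in total.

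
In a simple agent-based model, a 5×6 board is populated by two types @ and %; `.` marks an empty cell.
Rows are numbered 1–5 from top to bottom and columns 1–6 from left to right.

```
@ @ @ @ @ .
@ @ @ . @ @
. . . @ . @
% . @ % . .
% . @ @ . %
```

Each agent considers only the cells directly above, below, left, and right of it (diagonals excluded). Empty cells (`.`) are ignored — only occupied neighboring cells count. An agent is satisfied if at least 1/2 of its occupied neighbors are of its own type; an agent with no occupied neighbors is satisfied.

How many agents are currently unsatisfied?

2

Row 1: (1,1)@ 2/2 ✓ · (1,2)@ 3/3 ✓ · (1,3)@ 3/3 ✓ · (1,4)@ 2/2 ✓ · (1,5)@ 2/2 ✓
Row 2: (2,1)@ 2/2 ✓ · (2,2)@ 3/3 ✓ · (2,3)@ 2/2 ✓ · (2,5)@ 2/2 ✓ · (2,6)@ 2/2 ✓
Row 3: (3,4)@ 0/1 ✗ · (3,6)@ 1/1 ✓
Row 4: (4,1)% 1/1 ✓ · (4,3)@ 1/2 ✓ · (4,4)% 0/3 ✗
Row 5: (5,1)% 1/1 ✓ · (5,3)@ 2/2 ✓ · (5,4)@ 1/2 ✓ · (5,6)% 0/0 ✓
Unsatisfied: (3,4), (4,4) — 2 in total.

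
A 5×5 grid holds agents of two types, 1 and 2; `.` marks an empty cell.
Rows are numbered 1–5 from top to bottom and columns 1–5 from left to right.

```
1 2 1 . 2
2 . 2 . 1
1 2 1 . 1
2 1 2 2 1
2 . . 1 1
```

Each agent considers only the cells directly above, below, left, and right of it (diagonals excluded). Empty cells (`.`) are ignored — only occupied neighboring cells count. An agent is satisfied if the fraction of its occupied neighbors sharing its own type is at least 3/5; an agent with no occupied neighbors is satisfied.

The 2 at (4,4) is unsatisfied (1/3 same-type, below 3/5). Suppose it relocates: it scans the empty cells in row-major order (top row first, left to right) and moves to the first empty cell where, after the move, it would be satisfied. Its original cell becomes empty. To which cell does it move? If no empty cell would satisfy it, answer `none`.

(2,2)

Vacating (4,4). Empty cells in order:
  (1,4): 1/2 same-type → still unsatisfied.
  (2,2): 4/4 same-type → satisfied — stop here.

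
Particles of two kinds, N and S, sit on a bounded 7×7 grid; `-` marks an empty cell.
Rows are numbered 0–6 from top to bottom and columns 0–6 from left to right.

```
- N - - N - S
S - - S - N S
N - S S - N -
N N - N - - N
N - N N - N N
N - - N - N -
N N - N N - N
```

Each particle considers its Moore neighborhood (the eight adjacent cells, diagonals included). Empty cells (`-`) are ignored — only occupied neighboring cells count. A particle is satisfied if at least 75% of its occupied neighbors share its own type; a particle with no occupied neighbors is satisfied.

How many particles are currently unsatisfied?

Row 0: (0,1)N 0/1 not · (0,4)N 1/2 not · (0,6)S 1/2 not
Row 1: (1,0)S 0/2 not · (1,3)S 2/3 not · (1,5)N 2/4 not · (1,6)S 1/3 not
Row 2: (2,0)N 2/3 not · (2,2)S 2/4 not · (2,3)S 2/3 not · (2,5)N 2/3 not
Row 3: (3,0)N 3/3 satisfied · (3,1)N 4/5 satisfied · (3,3)N 2/4 not · (3,6)N 3/3 satisfied
Row 4: (4,0)N 3/3 satisfied · (4,2)N 4/4 satisfied · (4,3)N 3/3 satisfied · (4,5)N 3/3 satisfied · (4,6)N 3/3 satisfied
Row 5: (5,0)N 3/3 satisfied · (5,3)N 4/4 satisfied · (5,5)N 4/4 satisfied
Row 6: (6,0)N 2/2 satisfied · (6,1)N 2/2 satisfied · (6,3)N 2/2 satisfied · (6,4)N 3/3 satisfied · (6,6)N 1/1 satisfied
Unsatisfied: (0,1), (0,4), (0,6), (1,0), (1,3), (1,5), (1,6), (2,0), (2,2), (2,3), (2,5), (3,3) — 12 in total.

12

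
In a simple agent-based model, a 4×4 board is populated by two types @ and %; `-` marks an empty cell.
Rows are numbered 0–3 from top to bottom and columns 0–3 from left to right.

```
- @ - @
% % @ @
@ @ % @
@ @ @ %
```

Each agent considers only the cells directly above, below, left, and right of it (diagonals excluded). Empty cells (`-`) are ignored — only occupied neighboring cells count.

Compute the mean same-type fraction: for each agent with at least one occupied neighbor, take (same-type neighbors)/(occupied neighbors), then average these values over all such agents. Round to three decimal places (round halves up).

0.494

Row 0: (0,1)@ 0/1 · (0,3)@ 1/1
Row 1: (1,0)% 1/2 · (1,1)% 1/4 · (1,2)@ 1/3 · (1,3)@ 3/3
Row 2: (2,0)@ 2/3 · (2,1)@ 2/4 · (2,2)% 0/4 · (2,3)@ 1/3
Row 3: (3,0)@ 2/2 · (3,1)@ 3/3 · (3,2)@ 1/3 · (3,3)% 0/2
Sum over 14 agents: 0/1 + 1/1 + 1/2 + 1/4 + 1/3 + 3/3 + 2/3 + 2/4 + 0/4 + 1/3 + 2/2 + 3/3 + 1/3 + 0/2 = 83/12; mean = 83/12 ÷ 14 = 83/168 = 0.494047… → 0.494.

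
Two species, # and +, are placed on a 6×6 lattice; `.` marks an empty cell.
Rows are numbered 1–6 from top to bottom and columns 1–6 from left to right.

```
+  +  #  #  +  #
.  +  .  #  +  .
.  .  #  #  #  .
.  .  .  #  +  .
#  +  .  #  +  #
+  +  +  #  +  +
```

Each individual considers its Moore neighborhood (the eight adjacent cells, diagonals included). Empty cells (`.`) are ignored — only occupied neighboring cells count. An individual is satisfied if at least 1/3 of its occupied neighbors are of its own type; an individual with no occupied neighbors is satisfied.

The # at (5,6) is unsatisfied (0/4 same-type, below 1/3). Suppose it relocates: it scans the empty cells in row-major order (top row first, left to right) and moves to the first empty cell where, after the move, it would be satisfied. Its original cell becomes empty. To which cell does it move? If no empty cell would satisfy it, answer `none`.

(2,3)

Vacating (5,6). Empty cells in order:
  (2,1): 0/3 same-type → still unsatisfied.
  (2,3): 5/7 same-type → satisfied — stop here.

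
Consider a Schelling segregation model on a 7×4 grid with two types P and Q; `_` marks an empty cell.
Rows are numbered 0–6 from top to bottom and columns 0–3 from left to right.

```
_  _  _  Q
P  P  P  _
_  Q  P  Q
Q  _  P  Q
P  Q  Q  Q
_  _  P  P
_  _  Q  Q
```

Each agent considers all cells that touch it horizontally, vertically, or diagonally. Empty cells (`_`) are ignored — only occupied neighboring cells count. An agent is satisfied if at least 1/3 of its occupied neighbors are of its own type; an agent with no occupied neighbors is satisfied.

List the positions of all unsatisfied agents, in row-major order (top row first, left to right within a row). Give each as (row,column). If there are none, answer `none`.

Row 0: (0,3)Q 0/1 unhappy
Row 1: (1,0)P 1/2 ok · (1,1)P 3/4 ok · (1,2)P 2/5 ok
Row 2: (2,1)Q 1/6 unhappy · (2,2)P 3/6 ok · (2,3)Q 1/4 unhappy
Row 3: (3,0)Q 2/3 ok · (3,2)P 1/7 unhappy · (3,3)Q 3/5 ok
Row 4: (4,0)P 0/2 unhappy · (4,1)Q 2/5 ok · (4,2)Q 3/6 ok · (4,3)Q 2/5 ok
Row 5: (5,2)P 1/6 unhappy · (5,3)P 1/5 unhappy
Row 6: (6,2)Q 1/3 ok · (6,3)Q 1/3 ok

(0,3), (2,1), (2,3), (3,2), (4,0), (5,2), (5,3)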